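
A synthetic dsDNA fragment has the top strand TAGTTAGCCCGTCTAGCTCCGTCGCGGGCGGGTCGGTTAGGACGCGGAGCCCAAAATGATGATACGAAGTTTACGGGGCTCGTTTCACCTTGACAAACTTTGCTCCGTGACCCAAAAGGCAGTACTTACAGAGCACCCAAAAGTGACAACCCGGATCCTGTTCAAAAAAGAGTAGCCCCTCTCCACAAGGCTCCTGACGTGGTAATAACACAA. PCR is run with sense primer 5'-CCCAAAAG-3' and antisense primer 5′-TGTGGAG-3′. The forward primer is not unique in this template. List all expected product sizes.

77 bp, 52 bp

The forward primer CCCAAAAG matches the top strand at positions 111–118, 136–143.
The reverse primer's reverse complement is CTCCACA, matching at positions 181–187.
Each forward site pairs with the reverse site to give a product ending at position 187: sizes 77, 52 bp.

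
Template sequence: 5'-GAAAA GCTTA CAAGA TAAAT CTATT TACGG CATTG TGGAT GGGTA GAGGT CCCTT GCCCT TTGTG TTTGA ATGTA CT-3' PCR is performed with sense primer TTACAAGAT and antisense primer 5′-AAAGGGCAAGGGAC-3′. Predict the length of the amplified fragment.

55 bp

The forward primer matches the template at positions 8–16.
Reverse complement of the reverse primer: GTCCCTTGCCCTTT. This occurs on the top strand at positions 49–62.
The product runs from position 8 to position 62, so its length is 62 − 8 + 1 = 55 bp.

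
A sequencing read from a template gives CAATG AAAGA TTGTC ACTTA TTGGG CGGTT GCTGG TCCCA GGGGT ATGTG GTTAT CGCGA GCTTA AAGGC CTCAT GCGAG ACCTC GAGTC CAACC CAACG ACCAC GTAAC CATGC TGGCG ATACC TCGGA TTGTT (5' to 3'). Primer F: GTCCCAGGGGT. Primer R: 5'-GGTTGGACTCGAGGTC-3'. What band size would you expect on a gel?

61 bp

Forward primer GTCCCAGGGGT is found on the top strand at positions 35–45.
Taking the reverse complement of GGTTGGACTCGAGGTC gives GACCTCGAGTCCAACC, found at positions 80–95 on the template; the primer anneals here to the top strand with its 3' end pointing upstream.
Product length = (reverse-primer end) − (forward-primer start) + 1 = 95 − 35 + 1 = 61 bp.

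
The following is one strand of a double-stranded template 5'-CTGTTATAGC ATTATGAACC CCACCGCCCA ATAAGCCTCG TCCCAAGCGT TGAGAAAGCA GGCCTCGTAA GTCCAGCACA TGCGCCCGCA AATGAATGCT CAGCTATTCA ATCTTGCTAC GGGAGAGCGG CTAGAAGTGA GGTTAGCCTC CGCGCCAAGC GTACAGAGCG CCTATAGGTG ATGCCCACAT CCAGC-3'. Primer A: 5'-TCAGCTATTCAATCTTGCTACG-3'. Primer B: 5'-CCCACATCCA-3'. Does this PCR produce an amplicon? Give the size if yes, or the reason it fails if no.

Primer A (TCAGCTATTCAATCTTGCTACG) matches the top strand at positions 100–121 (3' end points downstream).
Primer B (CCCACATCCA) also matches the top strand directly, at positions 184–193 — its reverse complement TGGATGTGGG is not present.
Both primers anneal to the bottom strand with 3' ends pointing the same way, so neither can prime synthesis back toward the other.

No product — both primers anneal to the same strand and extend in the same direction.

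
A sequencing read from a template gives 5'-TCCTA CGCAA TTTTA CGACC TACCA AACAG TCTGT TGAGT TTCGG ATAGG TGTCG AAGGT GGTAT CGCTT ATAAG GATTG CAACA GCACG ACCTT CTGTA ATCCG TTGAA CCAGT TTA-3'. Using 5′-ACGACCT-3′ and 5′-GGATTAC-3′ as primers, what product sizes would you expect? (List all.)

90 bp, 17 bp

The forward primer ACGACCT matches the top strand at positions 15–21, 88–94.
The reverse primer's reverse complement is GTAATCC, matching at positions 98–104.
Each forward site pairs with the reverse site to give a product ending at position 104: sizes 90, 17 bp.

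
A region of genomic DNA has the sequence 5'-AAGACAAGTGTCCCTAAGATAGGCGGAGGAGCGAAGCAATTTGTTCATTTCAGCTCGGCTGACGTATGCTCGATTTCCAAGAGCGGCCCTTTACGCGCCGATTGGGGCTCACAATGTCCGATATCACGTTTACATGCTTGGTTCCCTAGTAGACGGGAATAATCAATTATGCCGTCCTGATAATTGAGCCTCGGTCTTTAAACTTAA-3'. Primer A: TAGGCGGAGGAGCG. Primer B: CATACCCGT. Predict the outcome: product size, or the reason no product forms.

No product — primer B has no binding site in the template.

Primer B (CATACCCGT) does not match the top strand, and its reverse complement ACGGGTATG does not match either.
With no annealing site for primer B, no amplification occurs.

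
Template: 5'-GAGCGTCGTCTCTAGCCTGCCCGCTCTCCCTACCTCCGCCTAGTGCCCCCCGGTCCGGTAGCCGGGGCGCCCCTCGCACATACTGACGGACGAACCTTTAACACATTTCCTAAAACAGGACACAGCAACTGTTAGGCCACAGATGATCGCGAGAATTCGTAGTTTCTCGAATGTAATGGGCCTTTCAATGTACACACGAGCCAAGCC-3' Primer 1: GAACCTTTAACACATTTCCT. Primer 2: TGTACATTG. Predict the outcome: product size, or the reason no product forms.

Primer 1 (GAACCTTTAACACATTTCCT) matches the top strand at positions 92–111; it acts as a forward primer.
Primer 2's reverse complement is CAATGTACA, matching the top strand at positions 186–194; it acts as a reverse primer.
The 3' ends face each other across positions 92–194, giving a 103 bp product.

Yes — a 103 bp product.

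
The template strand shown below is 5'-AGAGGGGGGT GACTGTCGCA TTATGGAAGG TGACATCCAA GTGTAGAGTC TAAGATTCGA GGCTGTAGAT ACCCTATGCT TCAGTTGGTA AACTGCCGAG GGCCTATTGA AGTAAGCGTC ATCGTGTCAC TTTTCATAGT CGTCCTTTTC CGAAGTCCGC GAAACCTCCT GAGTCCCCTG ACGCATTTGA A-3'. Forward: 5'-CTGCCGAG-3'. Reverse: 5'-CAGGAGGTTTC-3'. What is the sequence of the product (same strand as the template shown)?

5'-CTGCCGAGGGCCTATTGAAGTAAGCGTCATCGTGTCACTTTTCATAGTCGTCCTTTTCCGAAGTCCGCGAAACCTCCTG-3'

Scanning the template, CTGCCGAG occurs at positions 93–100; this primer anneals to the bottom strand there with its 3' end pointing downstream.
Reverse complement of the reverse primer: GAAACCTCCTG. This occurs on the top strand at positions 161–171.
The product is the template from position 93 through 171 (79 bp).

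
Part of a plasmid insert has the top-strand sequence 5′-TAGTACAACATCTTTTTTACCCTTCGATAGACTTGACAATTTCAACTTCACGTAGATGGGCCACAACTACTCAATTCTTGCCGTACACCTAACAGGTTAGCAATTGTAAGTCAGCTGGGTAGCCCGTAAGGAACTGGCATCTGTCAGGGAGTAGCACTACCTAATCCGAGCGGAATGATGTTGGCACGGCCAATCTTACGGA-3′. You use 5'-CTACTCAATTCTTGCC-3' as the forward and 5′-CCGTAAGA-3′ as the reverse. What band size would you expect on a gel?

Forward primer CTACTCAATTCTTGCC is found on the top strand at positions 67–82.
Taking the reverse complement of CCGTAAGA gives TCTTACGG, found at positions 194–201 on the template; the primer anneals here to the top strand with its 3' end pointing upstream.
Product length = (reverse-primer end) − (forward-primer start) + 1 = 201 − 67 + 1 = 135 bp.

135 bp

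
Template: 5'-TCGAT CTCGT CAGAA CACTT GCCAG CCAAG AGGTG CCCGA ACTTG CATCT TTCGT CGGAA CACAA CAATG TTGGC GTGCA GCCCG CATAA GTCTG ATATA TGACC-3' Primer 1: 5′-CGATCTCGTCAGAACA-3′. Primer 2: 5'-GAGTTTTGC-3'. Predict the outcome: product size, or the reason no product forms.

Primer 2 (GAGTTTTGC) does not match the top strand, and its reverse complement GCAAAACTC does not match either.
With no annealing site for primer 2, no amplification occurs.

No product — primer 2 has no binding site in the template.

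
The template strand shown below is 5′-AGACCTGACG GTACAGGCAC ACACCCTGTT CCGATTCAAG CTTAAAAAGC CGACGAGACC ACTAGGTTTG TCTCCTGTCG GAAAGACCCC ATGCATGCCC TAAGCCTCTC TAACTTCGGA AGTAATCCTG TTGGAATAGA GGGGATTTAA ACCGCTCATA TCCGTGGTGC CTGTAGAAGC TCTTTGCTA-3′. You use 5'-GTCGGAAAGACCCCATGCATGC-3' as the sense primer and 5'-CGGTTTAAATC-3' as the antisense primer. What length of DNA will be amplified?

Scanning the template, GTCGGAAAGACCCCATGCATGC occurs at positions 77–98; this primer anneals to the bottom strand there with its 3' end pointing downstream.
The reverse primer's reverse complement is GATTTAAACCG, which matches the template at positions 144–154.
The product runs from position 77 to position 154, so its length is 154 − 77 + 1 = 78 bp.

78 bp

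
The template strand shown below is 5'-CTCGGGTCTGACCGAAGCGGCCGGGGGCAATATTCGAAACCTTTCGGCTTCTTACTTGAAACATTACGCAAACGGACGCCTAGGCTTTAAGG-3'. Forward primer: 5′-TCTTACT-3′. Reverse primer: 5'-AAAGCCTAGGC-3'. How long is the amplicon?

Forward primer TCTTACT is found on the top strand at positions 50–56.
The reverse primer's reverse complement is GCCTAGGCTTT, which matches the template at positions 78–88.
Amplicon spans positions 50–88: 39 bp.

39 bp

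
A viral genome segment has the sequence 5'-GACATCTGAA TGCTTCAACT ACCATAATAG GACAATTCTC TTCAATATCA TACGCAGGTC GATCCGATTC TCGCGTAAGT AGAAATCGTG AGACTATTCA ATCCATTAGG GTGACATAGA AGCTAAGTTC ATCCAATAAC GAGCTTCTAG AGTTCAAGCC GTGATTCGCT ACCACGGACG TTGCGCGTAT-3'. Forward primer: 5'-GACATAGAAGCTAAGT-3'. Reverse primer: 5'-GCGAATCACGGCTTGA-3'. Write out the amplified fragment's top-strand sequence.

Scanning the template, GACATAGAAGCTAAGT occurs at positions 113–128; this primer anneals to the bottom strand there with its 3' end pointing downstream.
The reverse primer's reverse complement is TCAAGCCGTGATTCGC, which matches the template at positions 154–169.
The product is the template from position 113 through 169 (57 bp).

5'-GACATAGAAGCTAAGTTCATCCAATAACGAGCTTCTAGAGTTCAAGCCGTGATTCGC-3'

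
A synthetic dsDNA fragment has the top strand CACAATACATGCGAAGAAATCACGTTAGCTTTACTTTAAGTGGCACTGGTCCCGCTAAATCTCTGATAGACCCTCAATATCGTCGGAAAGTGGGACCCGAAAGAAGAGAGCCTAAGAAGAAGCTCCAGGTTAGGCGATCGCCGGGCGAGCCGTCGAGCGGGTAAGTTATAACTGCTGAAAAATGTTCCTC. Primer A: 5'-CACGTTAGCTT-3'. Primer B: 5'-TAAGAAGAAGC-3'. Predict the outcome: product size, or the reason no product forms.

No product — both primers anneal to the same strand and extend in the same direction.

Primer A (CACGTTAGCTT) matches the top strand at positions 21–31 (3' end points downstream).
Primer B (TAAGAAGAAGC) also matches the top strand directly, at positions 113–123 — its reverse complement GCTTCTTCTTA is not present.
Both primers anneal to the bottom strand with 3' ends pointing the same way, so neither can prime synthesis back toward the other.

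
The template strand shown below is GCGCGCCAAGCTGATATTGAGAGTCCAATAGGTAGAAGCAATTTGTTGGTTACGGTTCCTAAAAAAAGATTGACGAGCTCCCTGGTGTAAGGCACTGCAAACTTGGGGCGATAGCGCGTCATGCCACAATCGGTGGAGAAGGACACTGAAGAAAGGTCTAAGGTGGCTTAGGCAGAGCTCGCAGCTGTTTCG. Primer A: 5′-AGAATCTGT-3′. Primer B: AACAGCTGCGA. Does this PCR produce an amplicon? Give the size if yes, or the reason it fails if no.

Primer A (AGAATCTGT) does not match the top strand, and its reverse complement ACAGATTCT does not match either.
With no annealing site for primer A, no amplification occurs.

No product — primer A has no binding site in the template.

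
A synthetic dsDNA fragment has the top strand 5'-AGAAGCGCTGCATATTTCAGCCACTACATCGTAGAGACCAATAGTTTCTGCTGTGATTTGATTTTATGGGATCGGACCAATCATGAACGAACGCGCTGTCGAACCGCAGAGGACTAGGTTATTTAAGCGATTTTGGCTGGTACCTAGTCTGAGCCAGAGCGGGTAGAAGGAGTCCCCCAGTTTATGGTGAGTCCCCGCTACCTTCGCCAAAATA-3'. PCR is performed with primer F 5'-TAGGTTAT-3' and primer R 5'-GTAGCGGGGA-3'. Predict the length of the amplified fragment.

Forward primer TAGGTTAT is found on the top strand at positions 115–122.
The reverse primer's reverse complement is TCCCCGCTAC, which matches the template at positions 192–201.
The product runs from position 115 to position 201, so its length is 201 − 115 + 1 = 87 bp.

87 bp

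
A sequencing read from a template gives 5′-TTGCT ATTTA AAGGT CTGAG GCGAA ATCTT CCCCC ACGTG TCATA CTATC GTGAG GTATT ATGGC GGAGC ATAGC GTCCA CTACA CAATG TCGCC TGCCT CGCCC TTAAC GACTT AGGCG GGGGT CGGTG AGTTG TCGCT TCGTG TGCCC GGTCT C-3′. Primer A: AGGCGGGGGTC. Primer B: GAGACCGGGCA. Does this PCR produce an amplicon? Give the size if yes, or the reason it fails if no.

Yes — a 41 bp product.

Primer A (AGGCGGGGGTC) matches the top strand at positions 116–126; it acts as a forward primer.
Primer B's reverse complement is TGCCCGGTCTC, matching the top strand at positions 146–156; it acts as a reverse primer.
The 3' ends face each other across positions 116–156, giving a 41 bp product.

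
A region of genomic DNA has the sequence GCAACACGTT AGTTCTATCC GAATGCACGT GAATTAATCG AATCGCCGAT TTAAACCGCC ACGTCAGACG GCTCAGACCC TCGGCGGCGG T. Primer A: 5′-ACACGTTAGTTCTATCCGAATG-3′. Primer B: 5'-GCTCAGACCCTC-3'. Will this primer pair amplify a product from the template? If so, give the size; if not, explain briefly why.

No product — both primers anneal to the same strand and extend in the same direction.

Primer A (ACACGTTAGTTCTATCCGAATG) matches the top strand at positions 4–25 (3' end points downstream).
Primer B (GCTCAGACCCTC) also matches the top strand directly, at positions 71–82 — its reverse complement GAGGGTCTGAGC is not present.
Both primers anneal to the bottom strand with 3' ends pointing the same way, so neither can prime synthesis back toward the other.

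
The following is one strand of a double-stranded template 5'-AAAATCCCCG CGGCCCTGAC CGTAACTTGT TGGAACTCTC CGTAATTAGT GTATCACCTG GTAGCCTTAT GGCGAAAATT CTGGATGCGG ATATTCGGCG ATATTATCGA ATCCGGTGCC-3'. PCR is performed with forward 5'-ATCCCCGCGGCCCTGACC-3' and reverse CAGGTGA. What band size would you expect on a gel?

The forward primer matches the template at positions 4–21.
The reverse primer's reverse complement is TCACCTG, which matches the template at positions 54–60.
The product runs from position 4 to position 60, so its length is 60 − 4 + 1 = 57 bp.

57 bp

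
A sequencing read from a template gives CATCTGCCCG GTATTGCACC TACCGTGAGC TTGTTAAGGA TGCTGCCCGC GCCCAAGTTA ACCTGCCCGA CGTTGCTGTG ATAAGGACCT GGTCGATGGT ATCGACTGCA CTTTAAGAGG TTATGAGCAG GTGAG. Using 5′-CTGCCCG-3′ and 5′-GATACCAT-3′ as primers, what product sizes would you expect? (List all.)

100 bp, 61 bp, 41 bp

The forward primer CTGCCCG matches the top strand at positions 4–10, 43–49, 63–69.
The reverse primer's reverse complement is ATGGTATC, matching at positions 96–103.
Each forward site pairs with the reverse site to give a product ending at position 103: sizes 100, 61, 41 bp.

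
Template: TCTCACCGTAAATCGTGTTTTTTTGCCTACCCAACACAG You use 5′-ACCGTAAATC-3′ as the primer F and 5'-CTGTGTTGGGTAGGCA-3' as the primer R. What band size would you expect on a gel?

Forward primer ACCGTAAATC is found on the top strand at positions 5–14.
Reverse complement of the reverse primer: TGCCTACCCAACACAG. This occurs on the top strand at positions 24–39.
Product length = (reverse-primer end) − (forward-primer start) + 1 = 39 − 5 + 1 = 35 bp.

35 bp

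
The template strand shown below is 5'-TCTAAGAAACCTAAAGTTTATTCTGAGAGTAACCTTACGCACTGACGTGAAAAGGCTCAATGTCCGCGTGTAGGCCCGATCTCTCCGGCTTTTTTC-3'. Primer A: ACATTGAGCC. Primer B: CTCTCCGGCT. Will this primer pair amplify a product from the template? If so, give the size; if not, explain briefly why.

Primer A (ACATTGAGCC) has reverse complement GGCTCAATGT, which matches the top strand at positions 54–63; primer A anneals to the top strand there with its 3' end pointing upstream toward position 54.
Primer B (CTCTCCGGCT) matches the top strand directly at positions 81–90; it anneals to the bottom strand with its 3' end pointing downstream toward position 90.
The 3' ends diverge (primer A extends toward position 1, primer B toward position 96), so the primers never converge on a shared product.

No product — the primers' 3' ends point away from each other.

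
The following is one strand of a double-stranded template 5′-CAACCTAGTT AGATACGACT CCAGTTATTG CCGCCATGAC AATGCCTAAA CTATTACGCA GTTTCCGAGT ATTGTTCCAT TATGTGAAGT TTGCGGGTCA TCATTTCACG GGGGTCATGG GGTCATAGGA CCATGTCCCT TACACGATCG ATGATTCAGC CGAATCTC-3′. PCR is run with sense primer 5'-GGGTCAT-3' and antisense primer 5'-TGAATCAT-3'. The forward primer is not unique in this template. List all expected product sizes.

64 bp, 47 bp, 39 bp

The forward primer GGGTCAT matches the top strand at positions 95–101, 112–118, 120–126.
The reverse primer's reverse complement is ATGATTCA, matching at positions 151–158.
Each forward site pairs with the reverse site to give a product ending at position 158: sizes 64, 47, 39 bp.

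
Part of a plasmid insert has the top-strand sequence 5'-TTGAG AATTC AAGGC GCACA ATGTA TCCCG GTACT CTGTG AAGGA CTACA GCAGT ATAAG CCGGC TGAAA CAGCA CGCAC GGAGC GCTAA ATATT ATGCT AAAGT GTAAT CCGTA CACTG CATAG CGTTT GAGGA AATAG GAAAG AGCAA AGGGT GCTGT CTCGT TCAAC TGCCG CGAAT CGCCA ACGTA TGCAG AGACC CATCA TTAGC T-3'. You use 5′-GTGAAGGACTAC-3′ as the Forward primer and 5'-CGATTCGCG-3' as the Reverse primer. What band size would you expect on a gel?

145 bp

Forward primer GTGAAGGACTAC is found on the top strand at positions 38–49.
The reverse primer's reverse complement is CGCGAATCG, which matches the template at positions 174–182.
Amplicon spans positions 38–182: 145 bp.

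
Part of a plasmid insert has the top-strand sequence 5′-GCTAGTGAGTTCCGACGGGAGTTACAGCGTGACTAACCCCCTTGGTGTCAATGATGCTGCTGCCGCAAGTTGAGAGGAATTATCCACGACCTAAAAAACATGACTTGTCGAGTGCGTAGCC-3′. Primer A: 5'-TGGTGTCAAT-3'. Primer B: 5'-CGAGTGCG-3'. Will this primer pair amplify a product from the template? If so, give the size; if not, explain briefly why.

Primer A (TGGTGTCAAT) matches the top strand at positions 43–52 (3' end points downstream).
Primer B (CGAGTGCG) also matches the top strand directly, at positions 109–116 — its reverse complement CGCACTCG is not present.
Both primers anneal to the bottom strand with 3' ends pointing the same way, so neither can prime synthesis back toward the other.

No product — both primers anneal to the same strand and extend in the same direction.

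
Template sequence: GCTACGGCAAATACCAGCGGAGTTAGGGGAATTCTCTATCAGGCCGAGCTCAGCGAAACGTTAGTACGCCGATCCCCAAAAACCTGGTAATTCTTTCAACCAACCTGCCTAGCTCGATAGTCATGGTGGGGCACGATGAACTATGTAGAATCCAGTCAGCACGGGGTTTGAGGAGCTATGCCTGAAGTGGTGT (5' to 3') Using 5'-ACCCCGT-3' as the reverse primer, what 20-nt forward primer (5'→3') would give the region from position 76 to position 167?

5'-CCAAAAACCTGGTAATTCTT-3'

The reverse primer's reverse complement ACGGGGT matches the template at positions 161–167; the product starts at position 76.
The forward primer is identical to the top strand over positions 76–95: CCAAAAACCTGGTAATTCTT.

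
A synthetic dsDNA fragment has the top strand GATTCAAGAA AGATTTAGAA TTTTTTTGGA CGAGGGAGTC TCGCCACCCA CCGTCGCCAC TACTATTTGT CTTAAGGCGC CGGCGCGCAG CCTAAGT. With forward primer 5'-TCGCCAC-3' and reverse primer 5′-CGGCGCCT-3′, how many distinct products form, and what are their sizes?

Two products: 42 bp, 29 bp

The forward primer TCGCCAC matches the top strand at positions 41–47, 54–60.
The reverse primer's reverse complement is AGGCGCCG, matching at positions 75–82.
Each forward site pairs with the reverse site to give a product ending at position 82: sizes 42, 29 bp.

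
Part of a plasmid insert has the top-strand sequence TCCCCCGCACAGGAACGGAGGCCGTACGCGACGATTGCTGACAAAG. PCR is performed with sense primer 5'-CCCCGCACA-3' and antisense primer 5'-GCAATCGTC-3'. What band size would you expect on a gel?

Forward primer CCCCGCACA is found on the top strand at positions 3–11.
Reverse complement of the reverse primer: GACGATTGC. This occurs on the top strand at positions 30–38.
Amplicon spans positions 3–38: 36 bp.

36 bp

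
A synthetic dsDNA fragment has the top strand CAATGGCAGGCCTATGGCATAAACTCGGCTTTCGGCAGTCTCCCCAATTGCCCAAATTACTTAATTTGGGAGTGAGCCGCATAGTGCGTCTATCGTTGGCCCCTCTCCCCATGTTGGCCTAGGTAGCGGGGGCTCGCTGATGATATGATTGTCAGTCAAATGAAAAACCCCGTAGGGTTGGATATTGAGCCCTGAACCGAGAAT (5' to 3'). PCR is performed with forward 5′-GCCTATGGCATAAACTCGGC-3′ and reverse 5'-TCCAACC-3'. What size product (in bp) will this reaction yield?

Forward primer GCCTATGGCATAAACTCGGC is found on the top strand at positions 10–29.
Taking the reverse complement of TCCAACC gives GGTTGGA, found at positions 176–182 on the template; the primer anneals here to the top strand with its 3' end pointing upstream.
Amplicon spans positions 10–182: 173 bp.

173 bp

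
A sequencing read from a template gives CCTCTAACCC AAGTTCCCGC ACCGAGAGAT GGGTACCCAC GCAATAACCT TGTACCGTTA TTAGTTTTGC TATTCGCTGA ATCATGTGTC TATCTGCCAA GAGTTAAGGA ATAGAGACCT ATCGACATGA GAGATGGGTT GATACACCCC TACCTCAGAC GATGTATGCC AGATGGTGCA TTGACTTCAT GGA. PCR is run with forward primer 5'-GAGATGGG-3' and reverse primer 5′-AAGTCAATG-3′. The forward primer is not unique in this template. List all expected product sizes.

The forward primer GAGATGGG matches the top strand at positions 26–33, 131–138.
The reverse primer's reverse complement is CATTGACTT, matching at positions 179–187.
Each forward site pairs with the reverse site to give a product ending at position 187: sizes 162, 57 bp.

162 bp, 57 bp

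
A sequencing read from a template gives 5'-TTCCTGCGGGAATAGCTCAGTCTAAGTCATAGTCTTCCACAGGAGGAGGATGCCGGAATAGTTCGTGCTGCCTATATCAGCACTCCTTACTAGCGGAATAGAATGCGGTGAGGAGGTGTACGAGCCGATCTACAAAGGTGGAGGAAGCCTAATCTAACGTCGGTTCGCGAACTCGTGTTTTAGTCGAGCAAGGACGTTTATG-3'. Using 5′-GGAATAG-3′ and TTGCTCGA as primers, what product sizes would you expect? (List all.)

The forward primer GGAATAG matches the top strand at positions 9–15, 55–61, 95–101.
The reverse primer's reverse complement is TCGAGCAA, matching at positions 184–191.
Each forward site pairs with the reverse site to give a product ending at position 191: sizes 183, 137, 97 bp.

183 bp, 137 bp, 97 bp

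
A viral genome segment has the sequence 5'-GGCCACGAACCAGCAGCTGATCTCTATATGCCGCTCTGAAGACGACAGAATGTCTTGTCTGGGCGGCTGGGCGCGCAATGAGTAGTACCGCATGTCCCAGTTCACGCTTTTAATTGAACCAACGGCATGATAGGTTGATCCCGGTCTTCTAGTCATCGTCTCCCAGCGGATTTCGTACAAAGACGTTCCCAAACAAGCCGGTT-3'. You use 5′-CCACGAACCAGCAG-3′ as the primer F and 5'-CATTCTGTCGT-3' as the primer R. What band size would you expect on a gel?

Scanning the template, CCACGAACCAGCAG occurs at positions 3–16; this primer anneals to the bottom strand there with its 3' end pointing downstream.
The reverse primer's reverse complement is ACGACAGAATG, which matches the template at positions 42–52.
Amplicon spans positions 3–52: 50 bp.

50 bp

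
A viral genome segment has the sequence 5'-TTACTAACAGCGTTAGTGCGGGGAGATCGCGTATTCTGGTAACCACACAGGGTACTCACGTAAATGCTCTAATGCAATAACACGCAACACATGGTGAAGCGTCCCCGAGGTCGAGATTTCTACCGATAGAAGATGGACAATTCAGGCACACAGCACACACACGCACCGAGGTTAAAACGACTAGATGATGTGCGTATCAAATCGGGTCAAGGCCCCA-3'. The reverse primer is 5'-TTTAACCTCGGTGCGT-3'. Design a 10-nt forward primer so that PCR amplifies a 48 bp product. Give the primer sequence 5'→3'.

5'-GAAGATGGAC-3'

The reverse primer's reverse complement ACGCACCGAGGTTAAA matches the template at positions 161–176, so the product ends at position 176.
A 48 bp product then starts at position 176 − 48 + 1 = 129.
The forward primer is identical to the top strand there: GAAGATGGAC.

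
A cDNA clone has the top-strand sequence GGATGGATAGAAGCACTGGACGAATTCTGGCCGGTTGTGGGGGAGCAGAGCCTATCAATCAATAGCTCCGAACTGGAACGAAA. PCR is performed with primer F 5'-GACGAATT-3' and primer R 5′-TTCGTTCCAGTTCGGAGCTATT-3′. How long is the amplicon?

Scanning the template, GACGAATT occurs at positions 19–26; this primer anneals to the bottom strand there with its 3' end pointing downstream.
Reverse complement of the reverse primer: AATAGCTCCGAACTGGAACGAA. This occurs on the top strand at positions 61–82.
Product length = (reverse-primer end) − (forward-primer start) + 1 = 82 − 19 + 1 = 64 bp.

64 bp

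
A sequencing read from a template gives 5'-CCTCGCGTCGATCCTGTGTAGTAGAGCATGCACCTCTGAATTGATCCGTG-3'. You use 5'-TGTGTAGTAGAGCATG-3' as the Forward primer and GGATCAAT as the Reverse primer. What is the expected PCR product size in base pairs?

Scanning the template, TGTGTAGTAGAGCATG occurs at positions 15–30; this primer anneals to the bottom strand there with its 3' end pointing downstream.
The reverse primer's reverse complement is ATTGATCC, which matches the template at positions 40–47.
Product length = (reverse-primer end) − (forward-primer start) + 1 = 47 − 15 + 1 = 33 bp.

33 bp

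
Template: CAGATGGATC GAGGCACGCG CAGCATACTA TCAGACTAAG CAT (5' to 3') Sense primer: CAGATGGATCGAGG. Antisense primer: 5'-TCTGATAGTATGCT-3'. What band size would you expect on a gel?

Scanning the template, CAGATGGATCGAGG occurs at positions 1–14; this primer anneals to the bottom strand there with its 3' end pointing downstream.
Taking the reverse complement of TCTGATAGTATGCT gives AGCATACTATCAGA, found at positions 22–35 on the template; the primer anneals here to the top strand with its 3' end pointing upstream.
Product length = (reverse-primer end) − (forward-primer start) + 1 = 35 − 1 + 1 = 35 bp.

35 bp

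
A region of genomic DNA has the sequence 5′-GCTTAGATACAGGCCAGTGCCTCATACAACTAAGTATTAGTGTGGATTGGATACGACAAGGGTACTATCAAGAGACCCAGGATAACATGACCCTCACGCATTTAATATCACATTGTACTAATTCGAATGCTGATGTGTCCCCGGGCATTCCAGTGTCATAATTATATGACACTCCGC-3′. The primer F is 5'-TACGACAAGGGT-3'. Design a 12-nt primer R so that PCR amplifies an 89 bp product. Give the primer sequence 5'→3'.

5'-GGACACATCAGC-3'

The forward primer binds at positions 52–63, so an 89 bp product ends at position 52 + 89 − 1 = 140.
The reverse primer anneals to the top strand over positions 129–140, i.e. to GCTGATGTGTCC.
Its sequence written 5'→3' is the reverse complement: GGACACATCAGC.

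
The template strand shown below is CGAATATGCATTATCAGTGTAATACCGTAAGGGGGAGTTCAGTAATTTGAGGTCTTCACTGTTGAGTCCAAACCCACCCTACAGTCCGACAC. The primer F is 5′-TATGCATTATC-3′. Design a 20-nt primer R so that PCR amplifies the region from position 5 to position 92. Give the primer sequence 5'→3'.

5'-GTGTCGGACTGTAGGGTGGG-3'

The product's 3' end on the top strand is position 92.
The reverse primer anneals to the top strand over positions 73–92, i.e. to CCCACCCTACAGTCCGACAC.
Its sequence written 5'→3' is the reverse complement: GTGTCGGACTGTAGGGTGGG.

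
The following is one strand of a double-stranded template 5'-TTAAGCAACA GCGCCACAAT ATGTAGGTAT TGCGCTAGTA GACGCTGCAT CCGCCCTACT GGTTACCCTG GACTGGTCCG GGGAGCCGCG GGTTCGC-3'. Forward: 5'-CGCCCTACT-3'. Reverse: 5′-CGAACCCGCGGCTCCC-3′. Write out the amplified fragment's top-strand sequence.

Forward primer CGCCCTACT is found on the top strand at positions 52–60.
Taking the reverse complement of CGAACCCGCGGCTCCC gives GGGAGCCGCGGGTTCG, found at positions 81–96 on the template; the primer anneals here to the top strand with its 3' end pointing upstream.
The product is the template from position 52 through 96 (45 bp).

5'-CGCCCTACTGGTTACCCTGGACTGGTCCGGGGAGCCGCGGGTTCG-3'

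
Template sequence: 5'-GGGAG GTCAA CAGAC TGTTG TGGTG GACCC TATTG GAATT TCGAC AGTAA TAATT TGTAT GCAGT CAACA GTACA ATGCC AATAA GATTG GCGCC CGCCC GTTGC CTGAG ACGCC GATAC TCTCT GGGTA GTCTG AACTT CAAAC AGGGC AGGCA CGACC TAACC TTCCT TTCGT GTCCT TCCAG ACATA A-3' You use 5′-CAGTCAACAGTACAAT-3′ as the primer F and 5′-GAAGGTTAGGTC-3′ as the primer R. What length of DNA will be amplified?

107 bp

Forward primer CAGTCAACAGTACAAT is found on the top strand at positions 62–77.
Reverse complement of the reverse primer: GACCTAACCTTC. This occurs on the top strand at positions 157–168.
Product length = (reverse-primer end) − (forward-primer start) + 1 = 168 − 62 + 1 = 107 bp.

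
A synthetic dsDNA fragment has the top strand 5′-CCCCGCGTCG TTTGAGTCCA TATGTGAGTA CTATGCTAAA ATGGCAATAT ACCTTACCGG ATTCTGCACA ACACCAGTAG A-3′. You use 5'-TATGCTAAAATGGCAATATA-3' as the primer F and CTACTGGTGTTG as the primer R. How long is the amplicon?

Scanning the template, TATGCTAAAATGGCAATATA occurs at positions 32–51; this primer anneals to the bottom strand there with its 3' end pointing downstream.
Taking the reverse complement of CTACTGGTGTTG gives CAACACCAGTAG, found at positions 69–80 on the template; the primer anneals here to the top strand with its 3' end pointing upstream.
The product runs from position 32 to position 80, so its length is 80 − 32 + 1 = 49 bp.

49 bp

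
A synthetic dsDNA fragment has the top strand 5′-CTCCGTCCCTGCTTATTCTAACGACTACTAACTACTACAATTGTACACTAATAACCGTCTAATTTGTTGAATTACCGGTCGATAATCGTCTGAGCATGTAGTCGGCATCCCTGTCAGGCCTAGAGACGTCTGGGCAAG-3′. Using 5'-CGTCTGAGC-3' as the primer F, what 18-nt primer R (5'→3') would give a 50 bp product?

5'-TGCCCAGACGTCTCTAGG-3'

The forward primer binds at positions 87–95, so a 50 bp product ends at position 87 + 50 − 1 = 136.
The reverse primer anneals to the top strand over positions 119–136, i.e. to CCTAGAGACGTCTGGGCA.
Its sequence written 5'→3' is the reverse complement: TGCCCAGACGTCTCTAGG.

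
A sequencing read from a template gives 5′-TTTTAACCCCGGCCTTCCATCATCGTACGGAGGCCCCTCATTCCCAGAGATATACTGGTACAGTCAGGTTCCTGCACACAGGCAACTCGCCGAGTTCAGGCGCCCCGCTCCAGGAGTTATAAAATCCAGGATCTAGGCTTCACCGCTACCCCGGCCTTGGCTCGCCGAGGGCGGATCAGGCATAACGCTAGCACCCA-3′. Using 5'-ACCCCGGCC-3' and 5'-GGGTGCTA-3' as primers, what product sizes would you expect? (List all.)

191 bp, 49 bp

The forward primer ACCCCGGCC matches the top strand at positions 6–14, 148–156.
The reverse primer's reverse complement is TAGCACCC, matching at positions 189–196.
Each forward site pairs with the reverse site to give a product ending at position 196: sizes 191, 49 bp.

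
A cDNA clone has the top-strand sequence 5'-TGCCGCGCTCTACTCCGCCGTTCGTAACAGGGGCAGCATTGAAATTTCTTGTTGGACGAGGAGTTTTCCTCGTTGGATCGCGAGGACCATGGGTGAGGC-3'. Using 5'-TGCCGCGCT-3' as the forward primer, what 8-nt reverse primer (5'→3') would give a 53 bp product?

The forward primer binds at positions 1–9, so a 53 bp product ends at position 1 + 53 − 1 = 53.
The reverse primer anneals to the top strand over positions 46–53, i.e. to TTCTTGTT.
Its sequence written 5'→3' is the reverse complement: AACAAGAA.

5'-AACAAGAA-3'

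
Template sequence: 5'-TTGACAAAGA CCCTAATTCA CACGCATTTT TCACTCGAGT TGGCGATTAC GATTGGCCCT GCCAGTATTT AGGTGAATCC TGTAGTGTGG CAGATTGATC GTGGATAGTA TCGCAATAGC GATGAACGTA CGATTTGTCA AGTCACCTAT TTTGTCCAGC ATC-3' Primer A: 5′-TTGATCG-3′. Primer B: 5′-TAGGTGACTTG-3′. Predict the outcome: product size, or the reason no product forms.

Yes — a 55 bp product.

Primer A (TTGATCG) matches the top strand at positions 95–101; it acts as a forward primer.
Primer B's reverse complement is CAAGTCACCTA, matching the top strand at positions 139–149; it acts as a reverse primer.
The 3' ends face each other across positions 95–149, giving a 55 bp product.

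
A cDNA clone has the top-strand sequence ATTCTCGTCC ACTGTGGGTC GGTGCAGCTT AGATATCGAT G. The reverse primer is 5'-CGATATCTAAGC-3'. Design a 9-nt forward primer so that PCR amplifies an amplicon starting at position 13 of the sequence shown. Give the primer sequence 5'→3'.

The reverse primer's reverse complement GCTTAGATATCG matches the template at positions 27–38; the product starts at position 13.
The forward primer is identical to the top strand over positions 13–21: TGTGGGTCG.

5'-TGTGGGTCG-3'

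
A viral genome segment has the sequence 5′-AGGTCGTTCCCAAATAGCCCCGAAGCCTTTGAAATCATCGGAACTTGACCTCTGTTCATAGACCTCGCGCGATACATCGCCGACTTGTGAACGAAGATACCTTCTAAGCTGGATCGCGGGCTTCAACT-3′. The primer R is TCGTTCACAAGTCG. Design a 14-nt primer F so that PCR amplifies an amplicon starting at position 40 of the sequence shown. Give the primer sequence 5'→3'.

The reverse primer's reverse complement CGACTTGTGAACGA matches the template at positions 81–94; the product starts at position 40.
The forward primer is identical to the top strand over positions 40–53: GGAACTTGACCTCT.

5'-GGAACTTGACCTCT-3'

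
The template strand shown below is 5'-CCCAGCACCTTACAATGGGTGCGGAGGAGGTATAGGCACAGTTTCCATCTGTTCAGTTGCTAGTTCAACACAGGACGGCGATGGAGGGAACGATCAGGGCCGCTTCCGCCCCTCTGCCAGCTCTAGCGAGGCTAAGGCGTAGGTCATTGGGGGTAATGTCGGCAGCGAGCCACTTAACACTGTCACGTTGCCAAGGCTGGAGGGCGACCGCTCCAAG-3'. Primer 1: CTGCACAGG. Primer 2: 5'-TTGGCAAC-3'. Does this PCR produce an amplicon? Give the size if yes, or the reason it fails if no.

No product — primer 1 has no binding site in the template.

Primer 1 (CTGCACAGG) does not match the top strand, and its reverse complement CCTGTGCAG does not match either.
With no annealing site for primer 1, no amplification occurs.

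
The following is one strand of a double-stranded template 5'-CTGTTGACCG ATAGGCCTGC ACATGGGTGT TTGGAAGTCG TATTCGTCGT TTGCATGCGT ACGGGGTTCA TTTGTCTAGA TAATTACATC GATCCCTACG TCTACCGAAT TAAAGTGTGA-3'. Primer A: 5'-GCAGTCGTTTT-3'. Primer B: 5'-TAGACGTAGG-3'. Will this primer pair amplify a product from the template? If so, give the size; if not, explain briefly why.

No product — primer A has no binding site in the template.

Primer A (GCAGTCGTTTT) does not match the top strand, and its reverse complement AAAACGACTGC does not match either.
With no annealing site for primer A, no amplification occurs.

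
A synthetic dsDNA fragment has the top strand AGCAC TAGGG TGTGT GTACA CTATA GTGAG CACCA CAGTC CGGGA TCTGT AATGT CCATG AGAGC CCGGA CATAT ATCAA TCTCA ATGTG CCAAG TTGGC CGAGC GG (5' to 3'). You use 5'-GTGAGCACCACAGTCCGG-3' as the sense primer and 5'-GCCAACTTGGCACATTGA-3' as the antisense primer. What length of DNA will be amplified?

75 bp

The forward primer matches the template at positions 26–43.
The reverse primer's reverse complement is TCAATGTGCCAAGTTGGC, which matches the template at positions 83–100.
Product length = (reverse-primer end) − (forward-primer start) + 1 = 100 − 26 + 1 = 75 bp.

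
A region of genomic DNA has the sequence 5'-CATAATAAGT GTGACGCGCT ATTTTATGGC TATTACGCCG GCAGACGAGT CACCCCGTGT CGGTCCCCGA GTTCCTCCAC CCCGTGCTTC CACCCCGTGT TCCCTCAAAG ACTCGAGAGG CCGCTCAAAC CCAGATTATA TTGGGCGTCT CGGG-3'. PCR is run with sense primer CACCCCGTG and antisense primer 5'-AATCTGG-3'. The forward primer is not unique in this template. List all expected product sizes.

The forward primer CACCCCGTG matches the top strand at positions 51–59, 78–86, 91–99.
The reverse primer's reverse complement is CCAGATT, matching at positions 131–137.
Each forward site pairs with the reverse site to give a product ending at position 137: sizes 87, 60, 47 bp.

87 bp, 60 bp, 47 bp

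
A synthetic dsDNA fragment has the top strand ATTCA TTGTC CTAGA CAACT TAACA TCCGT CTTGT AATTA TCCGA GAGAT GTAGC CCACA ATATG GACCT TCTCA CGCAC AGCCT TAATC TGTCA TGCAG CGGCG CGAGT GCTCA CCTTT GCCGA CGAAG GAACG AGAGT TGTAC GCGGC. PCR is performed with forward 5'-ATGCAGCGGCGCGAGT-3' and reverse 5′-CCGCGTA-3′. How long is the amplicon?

The forward primer matches the template at positions 95–110.
Reverse complement of the reverse primer: TACGCGG. This occurs on the top strand at positions 143–149.
Product length = (reverse-primer end) − (forward-primer start) + 1 = 149 − 95 + 1 = 55 bp.

55 bp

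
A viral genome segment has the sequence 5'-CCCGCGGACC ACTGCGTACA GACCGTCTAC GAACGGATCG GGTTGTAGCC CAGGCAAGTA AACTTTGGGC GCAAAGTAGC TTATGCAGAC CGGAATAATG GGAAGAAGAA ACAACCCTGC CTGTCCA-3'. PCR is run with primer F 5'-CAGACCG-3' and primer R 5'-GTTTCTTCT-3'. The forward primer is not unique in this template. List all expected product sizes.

The forward primer CAGACCG matches the top strand at positions 19–25, 86–92.
The reverse primer's reverse complement is AGAAGAAAC, matching at positions 104–112.
Each forward site pairs with the reverse site to give a product ending at position 112: sizes 94, 27 bp.

94 bp, 27 bp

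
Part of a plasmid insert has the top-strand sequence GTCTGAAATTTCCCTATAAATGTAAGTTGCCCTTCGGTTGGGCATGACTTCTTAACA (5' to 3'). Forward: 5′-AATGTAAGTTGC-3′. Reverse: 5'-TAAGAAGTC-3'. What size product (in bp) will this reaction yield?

36 bp

Scanning the template, AATGTAAGTTGC occurs at positions 19–30; this primer anneals to the bottom strand there with its 3' end pointing downstream.
Reverse complement of the reverse primer: GACTTCTTA. This occurs on the top strand at positions 46–54.
Amplicon spans positions 19–54: 36 bp.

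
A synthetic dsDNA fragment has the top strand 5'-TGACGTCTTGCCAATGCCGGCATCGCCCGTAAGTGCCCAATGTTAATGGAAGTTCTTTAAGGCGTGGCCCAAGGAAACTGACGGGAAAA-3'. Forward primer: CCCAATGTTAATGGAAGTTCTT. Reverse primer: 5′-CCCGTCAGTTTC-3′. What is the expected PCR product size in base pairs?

50 bp

The forward primer matches the template at positions 36–57.
Taking the reverse complement of CCCGTCAGTTTC gives GAAACTGACGGG, found at positions 74–85 on the template; the primer anneals here to the top strand with its 3' end pointing upstream.
Product length = (reverse-primer end) − (forward-primer start) + 1 = 85 − 36 + 1 = 50 bp.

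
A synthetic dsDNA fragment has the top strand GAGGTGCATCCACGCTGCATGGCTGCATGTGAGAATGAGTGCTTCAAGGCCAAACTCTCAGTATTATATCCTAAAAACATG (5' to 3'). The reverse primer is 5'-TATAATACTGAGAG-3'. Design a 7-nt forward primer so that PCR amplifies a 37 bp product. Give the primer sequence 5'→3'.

5'-AGAATGA-3'

The reverse primer's reverse complement CTCTCAGTATTATA matches the template at positions 55–68, so the product ends at position 68.
A 37 bp product then starts at position 68 − 37 + 1 = 32.
The forward primer is identical to the top strand there: AGAATGA.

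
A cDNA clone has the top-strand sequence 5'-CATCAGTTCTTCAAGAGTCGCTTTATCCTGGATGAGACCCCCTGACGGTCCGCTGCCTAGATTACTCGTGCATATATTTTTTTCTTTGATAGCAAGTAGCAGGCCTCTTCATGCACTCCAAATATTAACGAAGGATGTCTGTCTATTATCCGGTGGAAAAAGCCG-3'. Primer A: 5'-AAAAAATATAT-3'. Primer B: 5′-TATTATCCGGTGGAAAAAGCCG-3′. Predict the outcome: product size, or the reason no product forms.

No product — the primers' 3' ends point away from each other.

Primer A (AAAAAATATAT) has reverse complement ATATATTTTTT, which matches the top strand at positions 72–82; primer A anneals to the top strand there with its 3' end pointing upstream toward position 72.
Primer B (TATTATCCGGTGGAAAAAGCCG) matches the top strand directly at positions 144–165; it anneals to the bottom strand with its 3' end pointing downstream toward position 165.
The 3' ends diverge (primer A extends toward position 1, primer B toward position 165), so the primers never converge on a shared product.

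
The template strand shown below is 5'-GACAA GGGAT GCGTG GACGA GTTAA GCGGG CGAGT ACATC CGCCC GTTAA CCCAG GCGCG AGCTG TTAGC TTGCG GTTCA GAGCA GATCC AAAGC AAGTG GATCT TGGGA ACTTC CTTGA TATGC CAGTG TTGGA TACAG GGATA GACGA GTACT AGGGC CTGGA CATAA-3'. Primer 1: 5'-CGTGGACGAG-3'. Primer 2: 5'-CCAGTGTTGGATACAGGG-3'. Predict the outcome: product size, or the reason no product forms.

Primer 1 (CGTGGACGAG) matches the top strand at positions 12–21 (3' end points downstream).
Primer 2 (CCAGTGTTGGATACAGGG) also matches the top strand directly, at positions 125–142 — its reverse complement CCCTGTATCCAACACTGG is not present.
Both primers anneal to the bottom strand with 3' ends pointing the same way, so neither can prime synthesis back toward the other.

No product — both primers anneal to the same strand and extend in the same direction.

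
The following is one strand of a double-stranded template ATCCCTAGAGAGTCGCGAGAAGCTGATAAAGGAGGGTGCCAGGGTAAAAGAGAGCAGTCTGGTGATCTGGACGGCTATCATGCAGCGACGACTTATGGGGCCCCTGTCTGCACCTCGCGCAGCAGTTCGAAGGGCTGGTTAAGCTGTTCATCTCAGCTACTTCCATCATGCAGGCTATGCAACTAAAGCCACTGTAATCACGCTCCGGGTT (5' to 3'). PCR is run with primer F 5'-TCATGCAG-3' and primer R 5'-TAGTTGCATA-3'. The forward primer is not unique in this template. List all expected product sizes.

The forward primer TCATGCAG matches the top strand at positions 78–85, 166–173.
The reverse primer's reverse complement is TATGCAACTA, matching at positions 176–185.
Each forward site pairs with the reverse site to give a product ending at position 185: sizes 108, 20 bp.

108 bp, 20 bp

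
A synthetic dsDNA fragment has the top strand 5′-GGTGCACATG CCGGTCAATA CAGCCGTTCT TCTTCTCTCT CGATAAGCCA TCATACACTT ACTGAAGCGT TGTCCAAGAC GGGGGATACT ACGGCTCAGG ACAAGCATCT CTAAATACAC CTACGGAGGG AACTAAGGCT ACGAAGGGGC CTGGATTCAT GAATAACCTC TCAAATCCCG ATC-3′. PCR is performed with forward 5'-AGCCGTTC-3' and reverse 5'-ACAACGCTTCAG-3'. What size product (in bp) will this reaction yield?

Forward primer AGCCGTTC is found on the top strand at positions 22–29.
Reverse complement of the reverse primer: CTGAAGCGTTGT. This occurs on the top strand at positions 62–73.
Amplicon spans positions 22–73: 52 bp.

52 bp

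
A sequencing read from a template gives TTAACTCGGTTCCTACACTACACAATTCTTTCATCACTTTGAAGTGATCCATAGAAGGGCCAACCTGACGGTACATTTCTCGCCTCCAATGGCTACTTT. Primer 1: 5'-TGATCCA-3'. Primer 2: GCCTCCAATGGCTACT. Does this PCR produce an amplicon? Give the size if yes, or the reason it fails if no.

Primer 1 (TGATCCA) matches the top strand at positions 45–51 (3' end points downstream).
Primer 2 (GCCTCCAATGGCTACT) also matches the top strand directly, at positions 82–97 — its reverse complement AGTAGCCATTGGAGGC is not present.
Both primers anneal to the bottom strand with 3' ends pointing the same way, so neither can prime synthesis back toward the other.

No product — both primers anneal to the same strand and extend in the same direction.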